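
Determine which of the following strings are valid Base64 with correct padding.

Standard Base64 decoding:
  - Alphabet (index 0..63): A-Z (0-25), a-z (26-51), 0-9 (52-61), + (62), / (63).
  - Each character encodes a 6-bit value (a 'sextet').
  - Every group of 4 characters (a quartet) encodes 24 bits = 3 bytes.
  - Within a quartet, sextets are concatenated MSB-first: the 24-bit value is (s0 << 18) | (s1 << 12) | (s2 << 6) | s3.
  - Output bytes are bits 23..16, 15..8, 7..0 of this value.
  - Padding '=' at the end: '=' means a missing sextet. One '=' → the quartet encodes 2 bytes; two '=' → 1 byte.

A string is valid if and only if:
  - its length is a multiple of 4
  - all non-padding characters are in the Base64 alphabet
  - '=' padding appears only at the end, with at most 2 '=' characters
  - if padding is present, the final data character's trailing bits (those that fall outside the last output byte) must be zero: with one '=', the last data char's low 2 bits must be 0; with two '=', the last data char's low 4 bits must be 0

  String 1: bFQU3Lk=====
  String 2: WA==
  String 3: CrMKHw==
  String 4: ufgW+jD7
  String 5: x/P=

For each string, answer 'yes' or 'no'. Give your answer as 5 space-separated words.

Answer: no yes yes yes no

Derivation:
String 1: 'bFQU3Lk=====' → invalid (5 pad chars (max 2))
String 2: 'WA==' → valid
String 3: 'CrMKHw==' → valid
String 4: 'ufgW+jD7' → valid
String 5: 'x/P=' → invalid (bad trailing bits)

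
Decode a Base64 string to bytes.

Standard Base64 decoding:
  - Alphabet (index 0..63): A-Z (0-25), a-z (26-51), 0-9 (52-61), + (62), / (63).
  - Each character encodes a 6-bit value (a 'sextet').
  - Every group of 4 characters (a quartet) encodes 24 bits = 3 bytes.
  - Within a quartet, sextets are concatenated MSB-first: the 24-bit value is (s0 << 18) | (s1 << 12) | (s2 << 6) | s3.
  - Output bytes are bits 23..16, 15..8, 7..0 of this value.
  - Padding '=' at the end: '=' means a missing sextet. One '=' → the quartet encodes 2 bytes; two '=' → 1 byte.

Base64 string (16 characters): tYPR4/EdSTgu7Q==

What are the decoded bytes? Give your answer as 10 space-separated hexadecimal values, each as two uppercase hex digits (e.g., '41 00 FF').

After char 0 ('t'=45): chars_in_quartet=1 acc=0x2D bytes_emitted=0
After char 1 ('Y'=24): chars_in_quartet=2 acc=0xB58 bytes_emitted=0
After char 2 ('P'=15): chars_in_quartet=3 acc=0x2D60F bytes_emitted=0
After char 3 ('R'=17): chars_in_quartet=4 acc=0xB583D1 -> emit B5 83 D1, reset; bytes_emitted=3
After char 4 ('4'=56): chars_in_quartet=1 acc=0x38 bytes_emitted=3
After char 5 ('/'=63): chars_in_quartet=2 acc=0xE3F bytes_emitted=3
After char 6 ('E'=4): chars_in_quartet=3 acc=0x38FC4 bytes_emitted=3
After char 7 ('d'=29): chars_in_quartet=4 acc=0xE3F11D -> emit E3 F1 1D, reset; bytes_emitted=6
After char 8 ('S'=18): chars_in_quartet=1 acc=0x12 bytes_emitted=6
After char 9 ('T'=19): chars_in_quartet=2 acc=0x493 bytes_emitted=6
After char 10 ('g'=32): chars_in_quartet=3 acc=0x124E0 bytes_emitted=6
After char 11 ('u'=46): chars_in_quartet=4 acc=0x49382E -> emit 49 38 2E, reset; bytes_emitted=9
After char 12 ('7'=59): chars_in_quartet=1 acc=0x3B bytes_emitted=9
After char 13 ('Q'=16): chars_in_quartet=2 acc=0xED0 bytes_emitted=9
Padding '==': partial quartet acc=0xED0 -> emit ED; bytes_emitted=10

Answer: B5 83 D1 E3 F1 1D 49 38 2E ED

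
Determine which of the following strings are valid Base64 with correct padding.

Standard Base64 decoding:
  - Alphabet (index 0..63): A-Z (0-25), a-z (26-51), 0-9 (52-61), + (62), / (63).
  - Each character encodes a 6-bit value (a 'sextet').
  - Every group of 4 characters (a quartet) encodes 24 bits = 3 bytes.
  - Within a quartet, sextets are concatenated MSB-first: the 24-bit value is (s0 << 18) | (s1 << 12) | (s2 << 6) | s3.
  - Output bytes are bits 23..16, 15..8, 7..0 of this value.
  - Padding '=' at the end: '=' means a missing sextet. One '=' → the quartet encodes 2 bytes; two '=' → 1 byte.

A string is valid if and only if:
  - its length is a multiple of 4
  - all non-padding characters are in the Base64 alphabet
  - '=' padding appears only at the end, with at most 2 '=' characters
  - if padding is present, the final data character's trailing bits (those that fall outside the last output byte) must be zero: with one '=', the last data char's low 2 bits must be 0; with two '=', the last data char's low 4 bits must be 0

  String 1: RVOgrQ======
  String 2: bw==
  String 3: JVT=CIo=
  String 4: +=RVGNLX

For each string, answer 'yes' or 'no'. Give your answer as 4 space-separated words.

Answer: no yes no no

Derivation:
String 1: 'RVOgrQ======' → invalid (6 pad chars (max 2))
String 2: 'bw==' → valid
String 3: 'JVT=CIo=' → invalid (bad char(s): ['=']; '=' in middle)
String 4: '+=RVGNLX' → invalid (bad char(s): ['=']; '=' in middle)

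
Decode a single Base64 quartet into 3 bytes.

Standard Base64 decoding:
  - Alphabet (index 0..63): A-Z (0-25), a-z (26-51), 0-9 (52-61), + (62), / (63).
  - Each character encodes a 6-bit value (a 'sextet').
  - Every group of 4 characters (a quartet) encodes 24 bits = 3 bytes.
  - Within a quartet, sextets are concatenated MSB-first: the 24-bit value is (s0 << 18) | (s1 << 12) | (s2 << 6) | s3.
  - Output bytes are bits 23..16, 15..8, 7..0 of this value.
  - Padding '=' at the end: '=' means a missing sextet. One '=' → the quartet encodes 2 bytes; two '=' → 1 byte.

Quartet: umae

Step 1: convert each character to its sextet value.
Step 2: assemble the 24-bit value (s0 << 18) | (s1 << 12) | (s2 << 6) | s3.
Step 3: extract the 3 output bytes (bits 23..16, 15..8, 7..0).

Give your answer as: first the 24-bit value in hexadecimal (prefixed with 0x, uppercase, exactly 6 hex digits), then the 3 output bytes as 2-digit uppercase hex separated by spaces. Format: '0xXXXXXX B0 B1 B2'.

Sextets: u=46, m=38, a=26, e=30
24-bit: (46<<18) | (38<<12) | (26<<6) | 30
      = 0xB80000 | 0x026000 | 0x000680 | 0x00001E
      = 0xBA669E
Bytes: (v>>16)&0xFF=BA, (v>>8)&0xFF=66, v&0xFF=9E

Answer: 0xBA669E BA 66 9E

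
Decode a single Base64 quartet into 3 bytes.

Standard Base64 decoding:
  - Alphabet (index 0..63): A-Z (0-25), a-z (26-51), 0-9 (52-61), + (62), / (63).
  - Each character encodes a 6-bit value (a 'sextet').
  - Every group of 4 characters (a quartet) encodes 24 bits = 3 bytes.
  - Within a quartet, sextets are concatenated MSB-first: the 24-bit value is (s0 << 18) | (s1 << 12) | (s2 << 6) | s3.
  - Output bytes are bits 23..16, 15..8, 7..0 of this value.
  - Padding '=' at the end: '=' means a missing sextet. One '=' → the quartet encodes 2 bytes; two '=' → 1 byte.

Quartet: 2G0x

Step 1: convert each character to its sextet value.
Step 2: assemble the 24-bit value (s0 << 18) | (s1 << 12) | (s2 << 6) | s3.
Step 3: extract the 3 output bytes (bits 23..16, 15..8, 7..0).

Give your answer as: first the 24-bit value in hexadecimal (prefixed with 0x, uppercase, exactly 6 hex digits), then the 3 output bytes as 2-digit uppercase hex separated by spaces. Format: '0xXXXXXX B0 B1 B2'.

Answer: 0xD86D31 D8 6D 31

Derivation:
Sextets: 2=54, G=6, 0=52, x=49
24-bit: (54<<18) | (6<<12) | (52<<6) | 49
      = 0xD80000 | 0x006000 | 0x000D00 | 0x000031
      = 0xD86D31
Bytes: (v>>16)&0xFF=D8, (v>>8)&0xFF=6D, v&0xFF=31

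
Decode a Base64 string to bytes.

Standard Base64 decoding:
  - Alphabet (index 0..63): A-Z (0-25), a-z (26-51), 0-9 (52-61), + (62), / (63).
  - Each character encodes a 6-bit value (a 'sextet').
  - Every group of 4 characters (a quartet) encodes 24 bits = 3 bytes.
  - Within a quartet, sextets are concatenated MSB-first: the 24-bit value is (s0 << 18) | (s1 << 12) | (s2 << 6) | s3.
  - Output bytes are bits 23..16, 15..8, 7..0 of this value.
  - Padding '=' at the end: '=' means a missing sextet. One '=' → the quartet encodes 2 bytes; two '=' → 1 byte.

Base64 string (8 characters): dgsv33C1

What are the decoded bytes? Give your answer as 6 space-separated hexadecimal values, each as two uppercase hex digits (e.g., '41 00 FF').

Answer: 76 0B 2F DF 70 B5

Derivation:
After char 0 ('d'=29): chars_in_quartet=1 acc=0x1D bytes_emitted=0
After char 1 ('g'=32): chars_in_quartet=2 acc=0x760 bytes_emitted=0
After char 2 ('s'=44): chars_in_quartet=3 acc=0x1D82C bytes_emitted=0
After char 3 ('v'=47): chars_in_quartet=4 acc=0x760B2F -> emit 76 0B 2F, reset; bytes_emitted=3
After char 4 ('3'=55): chars_in_quartet=1 acc=0x37 bytes_emitted=3
After char 5 ('3'=55): chars_in_quartet=2 acc=0xDF7 bytes_emitted=3
After char 6 ('C'=2): chars_in_quartet=3 acc=0x37DC2 bytes_emitted=3
After char 7 ('1'=53): chars_in_quartet=4 acc=0xDF70B5 -> emit DF 70 B5, reset; bytes_emitted=6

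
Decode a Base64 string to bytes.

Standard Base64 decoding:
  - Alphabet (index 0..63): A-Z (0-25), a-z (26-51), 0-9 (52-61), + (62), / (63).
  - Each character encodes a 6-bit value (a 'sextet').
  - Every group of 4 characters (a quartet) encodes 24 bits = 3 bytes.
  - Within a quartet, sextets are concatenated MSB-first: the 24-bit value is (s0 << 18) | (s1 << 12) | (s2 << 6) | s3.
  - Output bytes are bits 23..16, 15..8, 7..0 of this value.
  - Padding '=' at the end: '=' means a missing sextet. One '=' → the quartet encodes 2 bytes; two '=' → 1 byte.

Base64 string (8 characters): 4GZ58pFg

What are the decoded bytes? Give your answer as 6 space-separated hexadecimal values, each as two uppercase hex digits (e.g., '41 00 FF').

After char 0 ('4'=56): chars_in_quartet=1 acc=0x38 bytes_emitted=0
After char 1 ('G'=6): chars_in_quartet=2 acc=0xE06 bytes_emitted=0
After char 2 ('Z'=25): chars_in_quartet=3 acc=0x38199 bytes_emitted=0
After char 3 ('5'=57): chars_in_quartet=4 acc=0xE06679 -> emit E0 66 79, reset; bytes_emitted=3
After char 4 ('8'=60): chars_in_quartet=1 acc=0x3C bytes_emitted=3
After char 5 ('p'=41): chars_in_quartet=2 acc=0xF29 bytes_emitted=3
After char 6 ('F'=5): chars_in_quartet=3 acc=0x3CA45 bytes_emitted=3
After char 7 ('g'=32): chars_in_quartet=4 acc=0xF29160 -> emit F2 91 60, reset; bytes_emitted=6

Answer: E0 66 79 F2 91 60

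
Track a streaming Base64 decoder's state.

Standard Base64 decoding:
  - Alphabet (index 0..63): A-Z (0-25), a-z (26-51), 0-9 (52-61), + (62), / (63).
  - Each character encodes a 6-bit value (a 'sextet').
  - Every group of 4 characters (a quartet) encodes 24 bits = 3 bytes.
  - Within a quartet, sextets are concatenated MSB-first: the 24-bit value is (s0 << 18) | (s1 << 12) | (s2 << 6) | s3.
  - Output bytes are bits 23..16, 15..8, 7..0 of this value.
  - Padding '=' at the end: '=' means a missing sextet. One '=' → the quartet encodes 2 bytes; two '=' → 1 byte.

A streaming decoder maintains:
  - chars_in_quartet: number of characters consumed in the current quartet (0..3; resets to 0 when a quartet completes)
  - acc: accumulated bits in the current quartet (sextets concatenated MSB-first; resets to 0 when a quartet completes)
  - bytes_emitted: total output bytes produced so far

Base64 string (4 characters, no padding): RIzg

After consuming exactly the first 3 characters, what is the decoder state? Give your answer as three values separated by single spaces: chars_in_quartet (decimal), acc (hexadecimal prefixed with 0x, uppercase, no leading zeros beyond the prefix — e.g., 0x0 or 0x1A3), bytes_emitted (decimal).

After char 0 ('R'=17): chars_in_quartet=1 acc=0x11 bytes_emitted=0
After char 1 ('I'=8): chars_in_quartet=2 acc=0x448 bytes_emitted=0
After char 2 ('z'=51): chars_in_quartet=3 acc=0x11233 bytes_emitted=0

Answer: 3 0x11233 0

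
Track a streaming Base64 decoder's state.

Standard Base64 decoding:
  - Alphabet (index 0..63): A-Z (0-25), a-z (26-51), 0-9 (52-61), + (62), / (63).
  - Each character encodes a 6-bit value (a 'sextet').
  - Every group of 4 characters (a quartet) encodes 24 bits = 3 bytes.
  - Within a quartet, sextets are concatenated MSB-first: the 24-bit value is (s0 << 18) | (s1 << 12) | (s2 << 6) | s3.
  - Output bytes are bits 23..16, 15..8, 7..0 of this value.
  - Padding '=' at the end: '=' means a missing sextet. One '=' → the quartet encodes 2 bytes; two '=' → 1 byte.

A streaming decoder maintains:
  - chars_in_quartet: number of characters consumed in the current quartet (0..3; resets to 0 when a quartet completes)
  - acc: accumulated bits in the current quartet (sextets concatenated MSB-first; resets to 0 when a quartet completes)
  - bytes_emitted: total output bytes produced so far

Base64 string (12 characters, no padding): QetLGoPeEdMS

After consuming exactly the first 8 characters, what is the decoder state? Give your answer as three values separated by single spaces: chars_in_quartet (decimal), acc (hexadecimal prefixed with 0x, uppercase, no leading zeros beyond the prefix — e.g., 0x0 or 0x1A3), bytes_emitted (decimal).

Answer: 0 0x0 6

Derivation:
After char 0 ('Q'=16): chars_in_quartet=1 acc=0x10 bytes_emitted=0
After char 1 ('e'=30): chars_in_quartet=2 acc=0x41E bytes_emitted=0
After char 2 ('t'=45): chars_in_quartet=3 acc=0x107AD bytes_emitted=0
After char 3 ('L'=11): chars_in_quartet=4 acc=0x41EB4B -> emit 41 EB 4B, reset; bytes_emitted=3
After char 4 ('G'=6): chars_in_quartet=1 acc=0x6 bytes_emitted=3
After char 5 ('o'=40): chars_in_quartet=2 acc=0x1A8 bytes_emitted=3
After char 6 ('P'=15): chars_in_quartet=3 acc=0x6A0F bytes_emitted=3
After char 7 ('e'=30): chars_in_quartet=4 acc=0x1A83DE -> emit 1A 83 DE, reset; bytes_emitted=6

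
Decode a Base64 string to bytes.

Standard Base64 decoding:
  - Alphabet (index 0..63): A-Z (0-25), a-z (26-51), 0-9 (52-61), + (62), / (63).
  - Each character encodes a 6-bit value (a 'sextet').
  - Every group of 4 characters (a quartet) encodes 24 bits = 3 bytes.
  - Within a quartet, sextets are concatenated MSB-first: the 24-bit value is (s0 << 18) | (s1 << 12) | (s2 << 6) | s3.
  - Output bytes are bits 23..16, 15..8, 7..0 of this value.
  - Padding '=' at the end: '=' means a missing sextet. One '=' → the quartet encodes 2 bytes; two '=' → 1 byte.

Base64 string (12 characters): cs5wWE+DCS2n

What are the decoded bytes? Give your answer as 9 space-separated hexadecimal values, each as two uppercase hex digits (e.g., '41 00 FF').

After char 0 ('c'=28): chars_in_quartet=1 acc=0x1C bytes_emitted=0
After char 1 ('s'=44): chars_in_quartet=2 acc=0x72C bytes_emitted=0
After char 2 ('5'=57): chars_in_quartet=3 acc=0x1CB39 bytes_emitted=0
After char 3 ('w'=48): chars_in_quartet=4 acc=0x72CE70 -> emit 72 CE 70, reset; bytes_emitted=3
After char 4 ('W'=22): chars_in_quartet=1 acc=0x16 bytes_emitted=3
After char 5 ('E'=4): chars_in_quartet=2 acc=0x584 bytes_emitted=3
After char 6 ('+'=62): chars_in_quartet=3 acc=0x1613E bytes_emitted=3
After char 7 ('D'=3): chars_in_quartet=4 acc=0x584F83 -> emit 58 4F 83, reset; bytes_emitted=6
After char 8 ('C'=2): chars_in_quartet=1 acc=0x2 bytes_emitted=6
After char 9 ('S'=18): chars_in_quartet=2 acc=0x92 bytes_emitted=6
After char 10 ('2'=54): chars_in_quartet=3 acc=0x24B6 bytes_emitted=6
After char 11 ('n'=39): chars_in_quartet=4 acc=0x92DA7 -> emit 09 2D A7, reset; bytes_emitted=9

Answer: 72 CE 70 58 4F 83 09 2D A7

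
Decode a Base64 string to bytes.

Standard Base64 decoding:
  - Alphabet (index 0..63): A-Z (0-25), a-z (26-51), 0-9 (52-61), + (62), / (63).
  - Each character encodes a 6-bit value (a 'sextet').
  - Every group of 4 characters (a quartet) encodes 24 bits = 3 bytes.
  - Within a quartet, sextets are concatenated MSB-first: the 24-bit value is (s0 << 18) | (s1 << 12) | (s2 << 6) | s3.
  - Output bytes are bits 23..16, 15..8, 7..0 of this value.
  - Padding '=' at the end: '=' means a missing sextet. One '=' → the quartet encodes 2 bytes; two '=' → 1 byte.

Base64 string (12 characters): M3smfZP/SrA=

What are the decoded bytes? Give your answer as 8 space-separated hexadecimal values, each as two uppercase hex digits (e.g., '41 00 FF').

After char 0 ('M'=12): chars_in_quartet=1 acc=0xC bytes_emitted=0
After char 1 ('3'=55): chars_in_quartet=2 acc=0x337 bytes_emitted=0
After char 2 ('s'=44): chars_in_quartet=3 acc=0xCDEC bytes_emitted=0
After char 3 ('m'=38): chars_in_quartet=4 acc=0x337B26 -> emit 33 7B 26, reset; bytes_emitted=3
After char 4 ('f'=31): chars_in_quartet=1 acc=0x1F bytes_emitted=3
After char 5 ('Z'=25): chars_in_quartet=2 acc=0x7D9 bytes_emitted=3
After char 6 ('P'=15): chars_in_quartet=3 acc=0x1F64F bytes_emitted=3
After char 7 ('/'=63): chars_in_quartet=4 acc=0x7D93FF -> emit 7D 93 FF, reset; bytes_emitted=6
After char 8 ('S'=18): chars_in_quartet=1 acc=0x12 bytes_emitted=6
After char 9 ('r'=43): chars_in_quartet=2 acc=0x4AB bytes_emitted=6
After char 10 ('A'=0): chars_in_quartet=3 acc=0x12AC0 bytes_emitted=6
Padding '=': partial quartet acc=0x12AC0 -> emit 4A B0; bytes_emitted=8

Answer: 33 7B 26 7D 93 FF 4A B0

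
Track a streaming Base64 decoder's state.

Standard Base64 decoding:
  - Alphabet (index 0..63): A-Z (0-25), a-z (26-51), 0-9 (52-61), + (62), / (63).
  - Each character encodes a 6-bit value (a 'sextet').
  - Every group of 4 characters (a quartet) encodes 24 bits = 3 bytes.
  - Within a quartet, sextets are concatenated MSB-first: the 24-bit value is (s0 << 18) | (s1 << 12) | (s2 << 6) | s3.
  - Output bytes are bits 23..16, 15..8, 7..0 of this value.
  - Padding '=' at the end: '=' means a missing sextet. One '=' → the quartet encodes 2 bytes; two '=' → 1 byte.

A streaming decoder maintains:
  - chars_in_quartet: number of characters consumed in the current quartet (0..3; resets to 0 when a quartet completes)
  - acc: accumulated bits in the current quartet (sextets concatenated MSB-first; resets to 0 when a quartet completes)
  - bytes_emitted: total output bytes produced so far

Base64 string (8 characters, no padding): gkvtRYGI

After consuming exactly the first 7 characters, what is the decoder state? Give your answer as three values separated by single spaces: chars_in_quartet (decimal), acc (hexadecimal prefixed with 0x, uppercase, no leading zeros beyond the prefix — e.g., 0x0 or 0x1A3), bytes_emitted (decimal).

After char 0 ('g'=32): chars_in_quartet=1 acc=0x20 bytes_emitted=0
After char 1 ('k'=36): chars_in_quartet=2 acc=0x824 bytes_emitted=0
After char 2 ('v'=47): chars_in_quartet=3 acc=0x2092F bytes_emitted=0
After char 3 ('t'=45): chars_in_quartet=4 acc=0x824BED -> emit 82 4B ED, reset; bytes_emitted=3
After char 4 ('R'=17): chars_in_quartet=1 acc=0x11 bytes_emitted=3
After char 5 ('Y'=24): chars_in_quartet=2 acc=0x458 bytes_emitted=3
After char 6 ('G'=6): chars_in_quartet=3 acc=0x11606 bytes_emitted=3

Answer: 3 0x11606 3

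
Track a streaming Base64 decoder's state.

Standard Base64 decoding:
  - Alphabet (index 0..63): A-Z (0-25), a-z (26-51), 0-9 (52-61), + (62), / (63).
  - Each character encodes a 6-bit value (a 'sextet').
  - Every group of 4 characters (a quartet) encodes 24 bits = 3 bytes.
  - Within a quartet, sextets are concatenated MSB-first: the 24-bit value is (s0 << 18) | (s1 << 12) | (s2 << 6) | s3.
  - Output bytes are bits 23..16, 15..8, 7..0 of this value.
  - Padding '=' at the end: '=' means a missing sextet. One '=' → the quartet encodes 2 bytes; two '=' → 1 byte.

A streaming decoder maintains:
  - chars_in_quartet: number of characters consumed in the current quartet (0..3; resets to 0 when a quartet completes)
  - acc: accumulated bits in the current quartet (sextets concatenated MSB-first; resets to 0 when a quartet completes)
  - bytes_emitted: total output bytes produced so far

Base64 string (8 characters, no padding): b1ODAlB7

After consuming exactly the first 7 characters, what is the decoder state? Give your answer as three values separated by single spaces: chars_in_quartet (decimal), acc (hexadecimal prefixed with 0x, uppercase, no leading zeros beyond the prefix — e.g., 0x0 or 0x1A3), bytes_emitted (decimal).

Answer: 3 0x941 3

Derivation:
After char 0 ('b'=27): chars_in_quartet=1 acc=0x1B bytes_emitted=0
After char 1 ('1'=53): chars_in_quartet=2 acc=0x6F5 bytes_emitted=0
After char 2 ('O'=14): chars_in_quartet=3 acc=0x1BD4E bytes_emitted=0
After char 3 ('D'=3): chars_in_quartet=4 acc=0x6F5383 -> emit 6F 53 83, reset; bytes_emitted=3
After char 4 ('A'=0): chars_in_quartet=1 acc=0x0 bytes_emitted=3
After char 5 ('l'=37): chars_in_quartet=2 acc=0x25 bytes_emitted=3
After char 6 ('B'=1): chars_in_quartet=3 acc=0x941 bytes_emitted=3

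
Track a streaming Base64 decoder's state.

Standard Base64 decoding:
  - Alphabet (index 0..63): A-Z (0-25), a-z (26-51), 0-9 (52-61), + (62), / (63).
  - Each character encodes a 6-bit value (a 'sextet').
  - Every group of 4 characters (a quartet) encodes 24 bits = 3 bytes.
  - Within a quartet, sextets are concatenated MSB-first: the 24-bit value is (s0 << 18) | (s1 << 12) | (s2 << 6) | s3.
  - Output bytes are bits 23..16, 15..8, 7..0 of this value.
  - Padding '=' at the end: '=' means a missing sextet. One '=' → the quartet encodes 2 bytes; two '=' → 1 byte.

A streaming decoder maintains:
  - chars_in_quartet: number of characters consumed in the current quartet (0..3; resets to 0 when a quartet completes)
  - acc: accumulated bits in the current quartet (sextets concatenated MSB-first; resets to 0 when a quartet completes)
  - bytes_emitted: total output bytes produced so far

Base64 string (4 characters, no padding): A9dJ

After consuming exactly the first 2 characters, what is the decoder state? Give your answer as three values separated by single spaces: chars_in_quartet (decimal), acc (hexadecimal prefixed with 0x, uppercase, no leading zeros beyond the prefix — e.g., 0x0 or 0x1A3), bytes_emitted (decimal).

Answer: 2 0x3D 0

Derivation:
After char 0 ('A'=0): chars_in_quartet=1 acc=0x0 bytes_emitted=0
After char 1 ('9'=61): chars_in_quartet=2 acc=0x3D bytes_emitted=0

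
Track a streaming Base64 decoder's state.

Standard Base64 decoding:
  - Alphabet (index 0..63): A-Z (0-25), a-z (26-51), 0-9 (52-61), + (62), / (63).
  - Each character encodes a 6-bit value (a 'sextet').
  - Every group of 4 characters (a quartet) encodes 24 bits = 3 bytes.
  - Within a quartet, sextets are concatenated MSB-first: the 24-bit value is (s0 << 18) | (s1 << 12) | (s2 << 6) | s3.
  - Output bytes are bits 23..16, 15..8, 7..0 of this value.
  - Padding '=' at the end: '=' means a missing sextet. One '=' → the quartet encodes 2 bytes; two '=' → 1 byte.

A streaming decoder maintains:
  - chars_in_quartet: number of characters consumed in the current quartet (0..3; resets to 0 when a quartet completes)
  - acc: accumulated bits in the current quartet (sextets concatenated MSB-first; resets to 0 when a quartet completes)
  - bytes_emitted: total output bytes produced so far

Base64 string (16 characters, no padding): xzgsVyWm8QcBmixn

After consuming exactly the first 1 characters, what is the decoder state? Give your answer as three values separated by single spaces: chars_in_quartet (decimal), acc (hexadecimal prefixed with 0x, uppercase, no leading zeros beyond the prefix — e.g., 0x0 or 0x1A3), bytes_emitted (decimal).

Answer: 1 0x31 0

Derivation:
After char 0 ('x'=49): chars_in_quartet=1 acc=0x31 bytes_emitted=0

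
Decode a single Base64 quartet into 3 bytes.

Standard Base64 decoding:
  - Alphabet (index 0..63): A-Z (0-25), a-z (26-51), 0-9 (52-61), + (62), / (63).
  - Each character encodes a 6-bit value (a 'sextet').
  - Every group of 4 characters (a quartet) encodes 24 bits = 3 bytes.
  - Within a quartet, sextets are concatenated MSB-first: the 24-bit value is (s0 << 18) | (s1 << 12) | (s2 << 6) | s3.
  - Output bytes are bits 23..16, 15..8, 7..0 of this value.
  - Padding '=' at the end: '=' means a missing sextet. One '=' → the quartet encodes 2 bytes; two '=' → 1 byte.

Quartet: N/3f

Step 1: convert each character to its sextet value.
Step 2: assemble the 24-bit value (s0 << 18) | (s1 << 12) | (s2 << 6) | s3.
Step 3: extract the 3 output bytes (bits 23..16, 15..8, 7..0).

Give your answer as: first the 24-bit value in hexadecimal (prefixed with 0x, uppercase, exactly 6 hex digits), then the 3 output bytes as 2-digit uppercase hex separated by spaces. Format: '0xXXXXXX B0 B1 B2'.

Sextets: N=13, /=63, 3=55, f=31
24-bit: (13<<18) | (63<<12) | (55<<6) | 31
      = 0x340000 | 0x03F000 | 0x000DC0 | 0x00001F
      = 0x37FDDF
Bytes: (v>>16)&0xFF=37, (v>>8)&0xFF=FD, v&0xFF=DF

Answer: 0x37FDDF 37 FD DF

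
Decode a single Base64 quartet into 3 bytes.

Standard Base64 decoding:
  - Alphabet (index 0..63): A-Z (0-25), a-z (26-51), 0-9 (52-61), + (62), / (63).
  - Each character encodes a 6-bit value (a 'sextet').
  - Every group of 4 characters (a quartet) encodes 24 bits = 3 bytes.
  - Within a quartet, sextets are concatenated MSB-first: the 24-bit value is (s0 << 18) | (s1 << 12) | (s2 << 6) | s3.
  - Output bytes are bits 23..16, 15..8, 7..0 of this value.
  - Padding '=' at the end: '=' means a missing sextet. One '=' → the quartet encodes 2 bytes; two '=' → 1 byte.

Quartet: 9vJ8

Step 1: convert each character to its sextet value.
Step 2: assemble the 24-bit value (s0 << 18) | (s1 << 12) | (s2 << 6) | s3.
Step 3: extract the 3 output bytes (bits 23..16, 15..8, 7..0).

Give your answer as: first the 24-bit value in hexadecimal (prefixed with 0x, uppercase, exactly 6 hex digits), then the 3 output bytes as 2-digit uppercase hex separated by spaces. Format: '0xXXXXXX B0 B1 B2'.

Sextets: 9=61, v=47, J=9, 8=60
24-bit: (61<<18) | (47<<12) | (9<<6) | 60
      = 0xF40000 | 0x02F000 | 0x000240 | 0x00003C
      = 0xF6F27C
Bytes: (v>>16)&0xFF=F6, (v>>8)&0xFF=F2, v&0xFF=7C

Answer: 0xF6F27C F6 F2 7C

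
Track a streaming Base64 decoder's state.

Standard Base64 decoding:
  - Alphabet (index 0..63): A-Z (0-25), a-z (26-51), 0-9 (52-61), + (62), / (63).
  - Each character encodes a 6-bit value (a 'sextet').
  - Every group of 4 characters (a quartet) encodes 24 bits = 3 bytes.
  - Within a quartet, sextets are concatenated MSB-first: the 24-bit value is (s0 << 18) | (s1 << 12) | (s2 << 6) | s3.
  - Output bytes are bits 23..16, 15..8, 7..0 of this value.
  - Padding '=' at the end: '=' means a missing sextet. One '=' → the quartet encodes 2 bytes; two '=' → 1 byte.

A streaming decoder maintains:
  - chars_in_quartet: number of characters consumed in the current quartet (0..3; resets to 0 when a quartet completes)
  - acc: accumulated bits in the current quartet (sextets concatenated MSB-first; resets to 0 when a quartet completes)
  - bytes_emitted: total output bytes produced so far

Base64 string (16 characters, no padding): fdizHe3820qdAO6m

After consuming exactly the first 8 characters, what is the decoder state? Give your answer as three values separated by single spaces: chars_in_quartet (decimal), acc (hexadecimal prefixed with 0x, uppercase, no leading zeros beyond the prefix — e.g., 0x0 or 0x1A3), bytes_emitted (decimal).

After char 0 ('f'=31): chars_in_quartet=1 acc=0x1F bytes_emitted=0
After char 1 ('d'=29): chars_in_quartet=2 acc=0x7DD bytes_emitted=0
After char 2 ('i'=34): chars_in_quartet=3 acc=0x1F762 bytes_emitted=0
After char 3 ('z'=51): chars_in_quartet=4 acc=0x7DD8B3 -> emit 7D D8 B3, reset; bytes_emitted=3
After char 4 ('H'=7): chars_in_quartet=1 acc=0x7 bytes_emitted=3
After char 5 ('e'=30): chars_in_quartet=2 acc=0x1DE bytes_emitted=3
After char 6 ('3'=55): chars_in_quartet=3 acc=0x77B7 bytes_emitted=3
After char 7 ('8'=60): chars_in_quartet=4 acc=0x1DEDFC -> emit 1D ED FC, reset; bytes_emitted=6

Answer: 0 0x0 6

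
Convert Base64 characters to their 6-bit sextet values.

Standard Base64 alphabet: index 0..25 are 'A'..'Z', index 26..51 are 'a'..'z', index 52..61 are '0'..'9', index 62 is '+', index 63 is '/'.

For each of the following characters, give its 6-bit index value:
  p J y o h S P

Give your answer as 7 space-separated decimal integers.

'p': a..z range, 26 + ord('p') − ord('a') = 41
'J': A..Z range, ord('J') − ord('A') = 9
'y': a..z range, 26 + ord('y') − ord('a') = 50
'o': a..z range, 26 + ord('o') − ord('a') = 40
'h': a..z range, 26 + ord('h') − ord('a') = 33
'S': A..Z range, ord('S') − ord('A') = 18
'P': A..Z range, ord('P') − ord('A') = 15

Answer: 41 9 50 40 33 18 15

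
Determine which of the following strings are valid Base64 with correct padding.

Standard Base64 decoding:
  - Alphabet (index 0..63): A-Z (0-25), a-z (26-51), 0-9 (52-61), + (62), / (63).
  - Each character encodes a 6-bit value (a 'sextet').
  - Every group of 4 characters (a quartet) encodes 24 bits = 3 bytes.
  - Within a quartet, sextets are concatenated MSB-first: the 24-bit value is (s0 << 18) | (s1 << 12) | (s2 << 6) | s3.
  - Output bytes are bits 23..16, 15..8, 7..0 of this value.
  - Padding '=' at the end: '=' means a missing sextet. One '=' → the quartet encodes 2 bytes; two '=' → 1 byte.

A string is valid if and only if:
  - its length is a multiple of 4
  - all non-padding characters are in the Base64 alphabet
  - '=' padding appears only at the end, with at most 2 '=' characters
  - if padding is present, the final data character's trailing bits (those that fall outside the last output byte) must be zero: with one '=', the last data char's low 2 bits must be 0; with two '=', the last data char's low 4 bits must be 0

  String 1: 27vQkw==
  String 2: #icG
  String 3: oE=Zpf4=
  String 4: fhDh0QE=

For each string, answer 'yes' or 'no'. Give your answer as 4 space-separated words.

Answer: yes no no yes

Derivation:
String 1: '27vQkw==' → valid
String 2: '#icG' → invalid (bad char(s): ['#'])
String 3: 'oE=Zpf4=' → invalid (bad char(s): ['=']; '=' in middle)
String 4: 'fhDh0QE=' → valid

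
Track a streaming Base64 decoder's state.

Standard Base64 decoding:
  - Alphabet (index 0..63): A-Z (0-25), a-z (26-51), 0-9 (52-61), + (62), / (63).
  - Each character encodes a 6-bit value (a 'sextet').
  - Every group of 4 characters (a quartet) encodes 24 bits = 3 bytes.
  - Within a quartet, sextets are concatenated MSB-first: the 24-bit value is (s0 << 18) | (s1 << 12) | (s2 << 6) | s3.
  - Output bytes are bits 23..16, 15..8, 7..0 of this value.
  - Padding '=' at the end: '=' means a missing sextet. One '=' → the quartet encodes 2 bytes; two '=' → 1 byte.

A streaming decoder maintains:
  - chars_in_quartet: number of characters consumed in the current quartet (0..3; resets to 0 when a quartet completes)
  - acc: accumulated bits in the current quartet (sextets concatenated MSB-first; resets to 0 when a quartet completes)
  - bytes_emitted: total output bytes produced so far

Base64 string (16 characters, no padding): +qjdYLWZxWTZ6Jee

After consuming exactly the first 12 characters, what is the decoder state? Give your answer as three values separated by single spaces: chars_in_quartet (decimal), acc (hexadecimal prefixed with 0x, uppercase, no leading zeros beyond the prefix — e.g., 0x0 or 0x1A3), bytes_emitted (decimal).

After char 0 ('+'=62): chars_in_quartet=1 acc=0x3E bytes_emitted=0
After char 1 ('q'=42): chars_in_quartet=2 acc=0xFAA bytes_emitted=0
After char 2 ('j'=35): chars_in_quartet=3 acc=0x3EAA3 bytes_emitted=0
After char 3 ('d'=29): chars_in_quartet=4 acc=0xFAA8DD -> emit FA A8 DD, reset; bytes_emitted=3
After char 4 ('Y'=24): chars_in_quartet=1 acc=0x18 bytes_emitted=3
After char 5 ('L'=11): chars_in_quartet=2 acc=0x60B bytes_emitted=3
After char 6 ('W'=22): chars_in_quartet=3 acc=0x182D6 bytes_emitted=3
After char 7 ('Z'=25): chars_in_quartet=4 acc=0x60B599 -> emit 60 B5 99, reset; bytes_emitted=6
After char 8 ('x'=49): chars_in_quartet=1 acc=0x31 bytes_emitted=6
After char 9 ('W'=22): chars_in_quartet=2 acc=0xC56 bytes_emitted=6
After char 10 ('T'=19): chars_in_quartet=3 acc=0x31593 bytes_emitted=6
After char 11 ('Z'=25): chars_in_quartet=4 acc=0xC564D9 -> emit C5 64 D9, reset; bytes_emitted=9

Answer: 0 0x0 9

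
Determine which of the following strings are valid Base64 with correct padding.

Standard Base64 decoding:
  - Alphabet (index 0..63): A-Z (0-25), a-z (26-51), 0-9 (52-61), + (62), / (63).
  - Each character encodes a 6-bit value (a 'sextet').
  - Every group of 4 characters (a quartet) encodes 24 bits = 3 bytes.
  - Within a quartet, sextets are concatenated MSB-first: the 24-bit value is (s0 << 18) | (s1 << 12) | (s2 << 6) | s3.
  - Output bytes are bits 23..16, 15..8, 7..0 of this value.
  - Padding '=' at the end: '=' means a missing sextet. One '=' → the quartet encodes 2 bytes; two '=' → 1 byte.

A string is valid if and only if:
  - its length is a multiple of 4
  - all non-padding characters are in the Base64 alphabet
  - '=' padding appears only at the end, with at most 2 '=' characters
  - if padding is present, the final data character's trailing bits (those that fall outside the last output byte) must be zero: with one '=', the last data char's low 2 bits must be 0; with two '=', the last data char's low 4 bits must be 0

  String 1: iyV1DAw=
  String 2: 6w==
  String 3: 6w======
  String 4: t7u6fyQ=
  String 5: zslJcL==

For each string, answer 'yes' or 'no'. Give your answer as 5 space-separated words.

Answer: yes yes no yes no

Derivation:
String 1: 'iyV1DAw=' → valid
String 2: '6w==' → valid
String 3: '6w======' → invalid (6 pad chars (max 2))
String 4: 't7u6fyQ=' → valid
String 5: 'zslJcL==' → invalid (bad trailing bits)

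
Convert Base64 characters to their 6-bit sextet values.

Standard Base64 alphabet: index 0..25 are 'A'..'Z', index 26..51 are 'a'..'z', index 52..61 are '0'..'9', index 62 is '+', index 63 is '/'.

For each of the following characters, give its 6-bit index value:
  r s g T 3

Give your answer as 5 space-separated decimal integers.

Answer: 43 44 32 19 55

Derivation:
'r': a..z range, 26 + ord('r') − ord('a') = 43
's': a..z range, 26 + ord('s') − ord('a') = 44
'g': a..z range, 26 + ord('g') − ord('a') = 32
'T': A..Z range, ord('T') − ord('A') = 19
'3': 0..9 range, 52 + ord('3') − ord('0') = 55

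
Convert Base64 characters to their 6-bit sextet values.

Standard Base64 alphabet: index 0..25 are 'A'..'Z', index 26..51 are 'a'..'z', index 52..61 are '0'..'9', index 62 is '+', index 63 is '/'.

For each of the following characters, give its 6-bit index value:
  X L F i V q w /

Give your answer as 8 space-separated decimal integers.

'X': A..Z range, ord('X') − ord('A') = 23
'L': A..Z range, ord('L') − ord('A') = 11
'F': A..Z range, ord('F') − ord('A') = 5
'i': a..z range, 26 + ord('i') − ord('a') = 34
'V': A..Z range, ord('V') − ord('A') = 21
'q': a..z range, 26 + ord('q') − ord('a') = 42
'w': a..z range, 26 + ord('w') − ord('a') = 48
'/': index 63

Answer: 23 11 5 34 21 42 48 63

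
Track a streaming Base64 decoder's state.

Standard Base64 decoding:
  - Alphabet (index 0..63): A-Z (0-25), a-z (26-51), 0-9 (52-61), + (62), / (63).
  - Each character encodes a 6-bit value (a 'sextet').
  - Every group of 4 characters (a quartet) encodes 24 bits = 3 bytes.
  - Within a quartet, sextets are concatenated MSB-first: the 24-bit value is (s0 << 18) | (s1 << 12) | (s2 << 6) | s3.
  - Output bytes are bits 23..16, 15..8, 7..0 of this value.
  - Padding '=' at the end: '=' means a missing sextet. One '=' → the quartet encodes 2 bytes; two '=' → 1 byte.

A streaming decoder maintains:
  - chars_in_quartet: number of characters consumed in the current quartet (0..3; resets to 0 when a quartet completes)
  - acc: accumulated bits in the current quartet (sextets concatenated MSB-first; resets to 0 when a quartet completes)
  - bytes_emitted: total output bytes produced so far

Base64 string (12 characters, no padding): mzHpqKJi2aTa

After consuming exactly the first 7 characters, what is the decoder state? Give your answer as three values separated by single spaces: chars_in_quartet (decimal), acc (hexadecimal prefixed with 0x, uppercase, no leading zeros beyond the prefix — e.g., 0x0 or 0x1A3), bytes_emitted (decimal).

After char 0 ('m'=38): chars_in_quartet=1 acc=0x26 bytes_emitted=0
After char 1 ('z'=51): chars_in_quartet=2 acc=0x9B3 bytes_emitted=0
After char 2 ('H'=7): chars_in_quartet=3 acc=0x26CC7 bytes_emitted=0
After char 3 ('p'=41): chars_in_quartet=4 acc=0x9B31E9 -> emit 9B 31 E9, reset; bytes_emitted=3
After char 4 ('q'=42): chars_in_quartet=1 acc=0x2A bytes_emitted=3
After char 5 ('K'=10): chars_in_quartet=2 acc=0xA8A bytes_emitted=3
After char 6 ('J'=9): chars_in_quartet=3 acc=0x2A289 bytes_emitted=3

Answer: 3 0x2A289 3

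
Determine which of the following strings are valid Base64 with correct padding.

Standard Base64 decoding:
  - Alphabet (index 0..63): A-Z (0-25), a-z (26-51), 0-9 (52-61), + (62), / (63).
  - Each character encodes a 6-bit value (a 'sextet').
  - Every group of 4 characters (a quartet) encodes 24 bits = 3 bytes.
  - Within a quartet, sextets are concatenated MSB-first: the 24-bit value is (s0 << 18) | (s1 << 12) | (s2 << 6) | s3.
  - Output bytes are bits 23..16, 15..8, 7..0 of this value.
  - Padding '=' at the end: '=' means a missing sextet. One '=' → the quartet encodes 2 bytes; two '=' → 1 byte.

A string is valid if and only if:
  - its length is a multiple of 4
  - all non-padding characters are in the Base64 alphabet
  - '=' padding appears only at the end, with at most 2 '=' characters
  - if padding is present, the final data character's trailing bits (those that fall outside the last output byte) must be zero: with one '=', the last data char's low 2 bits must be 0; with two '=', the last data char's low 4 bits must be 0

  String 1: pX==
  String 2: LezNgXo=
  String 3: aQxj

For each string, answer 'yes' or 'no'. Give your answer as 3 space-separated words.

Answer: no yes yes

Derivation:
String 1: 'pX==' → invalid (bad trailing bits)
String 2: 'LezNgXo=' → valid
String 3: 'aQxj' → valid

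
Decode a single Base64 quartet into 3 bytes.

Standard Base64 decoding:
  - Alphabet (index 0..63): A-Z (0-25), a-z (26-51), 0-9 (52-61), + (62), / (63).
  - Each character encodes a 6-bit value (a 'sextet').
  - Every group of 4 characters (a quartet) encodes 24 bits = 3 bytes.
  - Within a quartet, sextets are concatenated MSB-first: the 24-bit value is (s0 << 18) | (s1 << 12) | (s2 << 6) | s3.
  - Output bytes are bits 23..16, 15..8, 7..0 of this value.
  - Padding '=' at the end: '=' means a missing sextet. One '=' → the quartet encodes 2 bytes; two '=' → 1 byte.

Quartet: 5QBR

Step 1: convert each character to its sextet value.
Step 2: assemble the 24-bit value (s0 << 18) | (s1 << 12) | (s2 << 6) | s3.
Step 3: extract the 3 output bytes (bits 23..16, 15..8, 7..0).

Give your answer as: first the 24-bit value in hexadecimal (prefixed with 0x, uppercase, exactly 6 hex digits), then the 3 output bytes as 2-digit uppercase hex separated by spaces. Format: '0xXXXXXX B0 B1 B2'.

Sextets: 5=57, Q=16, B=1, R=17
24-bit: (57<<18) | (16<<12) | (1<<6) | 17
      = 0xE40000 | 0x010000 | 0x000040 | 0x000011
      = 0xE50051
Bytes: (v>>16)&0xFF=E5, (v>>8)&0xFF=00, v&0xFF=51

Answer: 0xE50051 E5 00 51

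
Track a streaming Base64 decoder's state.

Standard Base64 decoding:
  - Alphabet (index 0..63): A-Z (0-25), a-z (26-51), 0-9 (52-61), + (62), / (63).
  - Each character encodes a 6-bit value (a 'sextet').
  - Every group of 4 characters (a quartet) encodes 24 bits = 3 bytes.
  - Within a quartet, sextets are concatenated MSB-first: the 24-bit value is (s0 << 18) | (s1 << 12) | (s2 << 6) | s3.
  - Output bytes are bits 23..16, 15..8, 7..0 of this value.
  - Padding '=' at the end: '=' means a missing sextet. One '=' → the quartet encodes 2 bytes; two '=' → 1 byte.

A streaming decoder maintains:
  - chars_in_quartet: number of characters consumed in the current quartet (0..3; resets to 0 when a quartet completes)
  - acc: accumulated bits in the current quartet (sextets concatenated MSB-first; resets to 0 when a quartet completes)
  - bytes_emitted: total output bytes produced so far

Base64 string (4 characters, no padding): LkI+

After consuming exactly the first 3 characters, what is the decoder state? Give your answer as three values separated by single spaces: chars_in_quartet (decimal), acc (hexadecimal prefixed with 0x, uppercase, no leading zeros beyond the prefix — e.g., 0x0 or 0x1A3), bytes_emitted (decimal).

After char 0 ('L'=11): chars_in_quartet=1 acc=0xB bytes_emitted=0
After char 1 ('k'=36): chars_in_quartet=2 acc=0x2E4 bytes_emitted=0
After char 2 ('I'=8): chars_in_quartet=3 acc=0xB908 bytes_emitted=0

Answer: 3 0xB908 0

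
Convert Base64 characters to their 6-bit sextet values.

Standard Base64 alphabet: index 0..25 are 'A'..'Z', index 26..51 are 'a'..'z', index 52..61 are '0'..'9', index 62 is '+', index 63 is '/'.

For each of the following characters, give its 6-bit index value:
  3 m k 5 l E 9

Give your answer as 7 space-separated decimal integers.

Answer: 55 38 36 57 37 4 61

Derivation:
'3': 0..9 range, 52 + ord('3') − ord('0') = 55
'm': a..z range, 26 + ord('m') − ord('a') = 38
'k': a..z range, 26 + ord('k') − ord('a') = 36
'5': 0..9 range, 52 + ord('5') − ord('0') = 57
'l': a..z range, 26 + ord('l') − ord('a') = 37
'E': A..Z range, ord('E') − ord('A') = 4
'9': 0..9 range, 52 + ord('9') − ord('0') = 61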